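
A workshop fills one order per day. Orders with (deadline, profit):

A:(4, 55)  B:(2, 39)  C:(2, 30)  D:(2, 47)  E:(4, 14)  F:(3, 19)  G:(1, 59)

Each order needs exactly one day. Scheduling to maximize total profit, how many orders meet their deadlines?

4

Take jobs in profit order; each goes to the latest open slot no later than its deadline.
Profit order: G=59 A=55 D=47 B=39 C=30 F=19 E=14
Assign: G→slot 1, A→slot 4, D→slot 2, B skipped, C skipped, F→slot 3, E skipped.
Slots: [1:G] [2:D] [3:F] [4:A]
4 of 7 scheduled.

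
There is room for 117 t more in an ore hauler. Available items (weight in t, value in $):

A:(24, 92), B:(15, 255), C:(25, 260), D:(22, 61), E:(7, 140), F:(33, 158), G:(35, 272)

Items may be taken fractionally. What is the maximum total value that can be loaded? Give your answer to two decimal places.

Order: E (140/7=20.00) > B (255/15=17.00) > C (260/25=10.40) > G (272/35=7.77) > F (158/33=4.79) > A (92/24=3.83) > D (61/22=2.77)
Fill: take E (7 @ 140) → take B (15 @ 255) → take C (25 @ 260) → take G (35 @ 272) → take F (33 @ 158) → take 2/24 of A → 7.67; 117/117 used.
Total value = 1092.67

1092.67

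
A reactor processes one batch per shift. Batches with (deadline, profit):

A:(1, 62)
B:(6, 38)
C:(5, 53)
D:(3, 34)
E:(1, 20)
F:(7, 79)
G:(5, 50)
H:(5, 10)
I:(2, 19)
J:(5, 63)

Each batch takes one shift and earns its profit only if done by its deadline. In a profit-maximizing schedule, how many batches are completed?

Take jobs in profit order; each goes to the latest open slot no later than its deadline.
By profit: F(d7,79), J(d5,63), A(d1,62), C(d5,53), G(d5,50), B(d6,38), D(d3,34), E(d1,20), I(d2,19), H(d5,10)
F→slot 7; J→slot 5; A→slot 1; C→slot 4; G→slot 3; B→slot 6; D→slot 2; E skipped; I skipped; H skipped.
7 of 10 scheduled.

7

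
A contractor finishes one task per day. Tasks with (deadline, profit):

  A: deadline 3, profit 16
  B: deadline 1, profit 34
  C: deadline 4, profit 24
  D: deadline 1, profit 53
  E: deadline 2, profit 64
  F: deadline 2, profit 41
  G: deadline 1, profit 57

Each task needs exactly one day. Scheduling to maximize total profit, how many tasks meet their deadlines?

Profit order: E=64 G=57 D=53 F=41 B=34 C=24 A=16
Assign: E→slot 2, G→slot 1, D skipped, F skipped, B skipped, C→slot 4, A→slot 3.
Slots: [1:G] [2:E] [3:A] [4:C]
4 of 7 scheduled.

4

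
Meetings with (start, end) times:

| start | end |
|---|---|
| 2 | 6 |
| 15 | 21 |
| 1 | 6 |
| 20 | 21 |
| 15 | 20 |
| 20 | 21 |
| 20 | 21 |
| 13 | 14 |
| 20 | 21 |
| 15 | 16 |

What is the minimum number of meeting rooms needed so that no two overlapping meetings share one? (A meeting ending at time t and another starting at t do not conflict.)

Count concurrent intervals with a sweep; the peak is the room count.
starts: [1, 2, 13, 15, 15, 15, 20, 20, 20, 20]
ends:   [6, 6, 14, 16, 20, 21, 21, 21, 21, 21]
s1→1 s2→2 e6→1 e6→0 s13→1 e14→0 s15→1 s15→2 s15→3 e16→2 e20→1 s20→2 s20→3 s20→4 s20→5  — peak 5.

5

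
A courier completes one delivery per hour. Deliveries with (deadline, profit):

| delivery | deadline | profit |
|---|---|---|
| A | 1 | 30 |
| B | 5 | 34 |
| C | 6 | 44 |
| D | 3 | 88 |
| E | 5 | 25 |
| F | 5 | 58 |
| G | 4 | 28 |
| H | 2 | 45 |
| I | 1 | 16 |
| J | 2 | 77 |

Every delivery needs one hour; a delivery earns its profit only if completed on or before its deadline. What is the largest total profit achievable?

Sort by profit descending; place each in the latest free slot ≤ its deadline.
By profit: D(d3,88), J(d2,77), F(d5,58), H(d2,45), C(d6,44), B(d5,34), A(d1,30), G(d4,28), E(d5,25), I(d1,16)
D→slot 3; J→slot 2; F→slot 5; H→slot 1; C→slot 6; B→slot 4; A skipped; G skipped; E skipped; I skipped.
Profit = 45 + 77 + 88 + 34 + 58 + 44 = 346

346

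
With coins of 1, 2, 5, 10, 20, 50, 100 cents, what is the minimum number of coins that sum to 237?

6

Greedy: take as many of the largest coin as possible, then repeat with the remainder.
237 = 2×100 + 1×20 + 1×10 + 1×5 + 1×2
Total coins = 2 + 1 + 1 + 1 + 1 = 6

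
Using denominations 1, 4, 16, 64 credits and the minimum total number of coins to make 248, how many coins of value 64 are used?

Greedy: take as many of the largest coin as possible, then repeat with the remainder.
248 − 3×64→56 − 3×16→8 − 2×4→0
Count of 64: 3

3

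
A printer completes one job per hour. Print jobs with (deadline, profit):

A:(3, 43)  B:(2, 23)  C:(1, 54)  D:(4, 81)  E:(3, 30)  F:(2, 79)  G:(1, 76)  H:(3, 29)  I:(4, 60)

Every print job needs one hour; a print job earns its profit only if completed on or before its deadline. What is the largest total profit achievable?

Take jobs in profit order; each goes to the latest open slot no later than its deadline.
By profit: D(d4,81), F(d2,79), G(d1,76), I(d4,60), C(d1,54), A(d3,43), E(d3,30), H(d3,29), B(d2,23)
D→slot 4; F→slot 2; G→slot 1; I→slot 3; C skipped; A skipped; E skipped; H skipped; B skipped.
Profit = 76 + 79 + 60 + 81 = 296

296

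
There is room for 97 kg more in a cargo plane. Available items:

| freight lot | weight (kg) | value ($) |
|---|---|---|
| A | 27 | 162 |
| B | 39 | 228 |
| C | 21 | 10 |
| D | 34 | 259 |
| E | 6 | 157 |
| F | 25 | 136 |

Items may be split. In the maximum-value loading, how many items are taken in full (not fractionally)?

3

Order: E (157/6=26.17) > D (259/34=7.62) > A (162/27=6.00) > B (228/39=5.85) > F (136/25=5.44) > C (10/21=0.48)
Fill: take E (6 @ 157) → take D (34 @ 259) → take A (27 @ 162) → take 30/39 of B → 175.38; 97/97 used.
3 item(s) taken whole; one partial (take 30/39 of B).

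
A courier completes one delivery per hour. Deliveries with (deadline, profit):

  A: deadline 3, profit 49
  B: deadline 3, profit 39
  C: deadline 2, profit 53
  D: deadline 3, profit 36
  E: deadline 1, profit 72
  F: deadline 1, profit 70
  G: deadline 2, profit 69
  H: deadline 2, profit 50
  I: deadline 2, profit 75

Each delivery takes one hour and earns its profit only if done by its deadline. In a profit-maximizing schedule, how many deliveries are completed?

3

Take jobs in profit order; each goes to the latest open slot no later than its deadline.
By profit: I(d2,75), E(d1,72), F(d1,70), G(d2,69), C(d2,53), H(d2,50), A(d3,49), B(d3,39), D(d3,36)
I→slot 2; E→slot 1; F skipped; G skipped; C skipped; H skipped; A→slot 3; B skipped; D skipped.
3 of 9 scheduled.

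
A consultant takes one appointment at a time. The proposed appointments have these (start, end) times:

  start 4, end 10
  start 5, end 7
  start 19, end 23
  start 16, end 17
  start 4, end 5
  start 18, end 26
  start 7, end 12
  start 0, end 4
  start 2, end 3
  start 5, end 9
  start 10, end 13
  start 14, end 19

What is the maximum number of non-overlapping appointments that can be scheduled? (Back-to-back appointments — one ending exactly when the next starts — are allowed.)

By end time: (2,3), (0,4), (4,5), (5,7), (5,9), (4,10), (7,12), (10,13), (16,17), (14,19), (19,23), (18,26).
Pick (2,3); next start ≥ 3 → (4,5); next start ≥ 5 → (5,7); next start ≥ 7 → (7,12); next start ≥ 12 → (16,17); next start ≥ 17 → (19,23).
Selected 6 appointments.

6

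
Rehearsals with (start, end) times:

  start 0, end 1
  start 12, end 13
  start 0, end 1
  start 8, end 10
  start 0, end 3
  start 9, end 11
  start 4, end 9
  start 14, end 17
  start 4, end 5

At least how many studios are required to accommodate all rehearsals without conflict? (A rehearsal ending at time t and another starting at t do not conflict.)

Count concurrent intervals with a sweep; the peak is the room count.
starts: [0, 0, 0, 4, 4, 8, 9, 12, 14]
ends:   [1, 1, 3, 5, 9, 10, 11, 13, 17]
s0→1 s0→2 s0→3  — peak 3.

3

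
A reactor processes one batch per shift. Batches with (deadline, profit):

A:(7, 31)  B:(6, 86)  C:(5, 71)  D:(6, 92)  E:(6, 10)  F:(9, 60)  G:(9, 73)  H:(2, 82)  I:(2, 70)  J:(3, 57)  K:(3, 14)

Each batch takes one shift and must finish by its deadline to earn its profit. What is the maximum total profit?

Sort by profit descending; place each in the latest free slot ≤ its deadline.
Profit order: D=92 B=86 H=82 G=73 C=71 I=70 F=60 J=57 A=31 K=14 E=10
Assign: D→slot 6, B→slot 5, H→slot 2, G→slot 9, C→slot 4, I→slot 1, F→slot 8, J→slot 3, A→slot 7, K skipped, E skipped.
Slots: [1:I] [2:H] [3:J] [4:C] [5:B] [6:D] [7:A] [8:F] [9:G]
Profit = 70 + 82 + 57 + 71 + 86 + 92 + 31 + 60 + 73 = 622

622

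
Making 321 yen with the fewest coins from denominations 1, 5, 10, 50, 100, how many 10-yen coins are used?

2

Use the largest denomination that fits, subtract, and repeat.
321 = 3×100 + 2×10 + 1×1
Count of 10: 2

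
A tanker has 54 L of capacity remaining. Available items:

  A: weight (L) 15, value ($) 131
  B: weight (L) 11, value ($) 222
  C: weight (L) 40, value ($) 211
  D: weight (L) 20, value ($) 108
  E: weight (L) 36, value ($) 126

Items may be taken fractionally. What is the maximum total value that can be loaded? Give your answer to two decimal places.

Sort by value per unit weight and fill in that order.
Order: B (222/11=20.18) > A (131/15=8.73) > D (108/20=5.40) > C (211/40=5.28) > E (126/36=3.50)
Fill: take B (11 @ 222) → take A (15 @ 131) → take D (20 @ 108) → take 8/40 of C → 42.20; 54/54 used.
Total value = 503.20

503.20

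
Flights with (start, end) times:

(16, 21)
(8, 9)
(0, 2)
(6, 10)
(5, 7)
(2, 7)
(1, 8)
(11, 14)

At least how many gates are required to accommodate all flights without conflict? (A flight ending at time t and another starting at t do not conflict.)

4

The answer is the maximum number of intervals overlapping at any instant.
Events (time:±→running): 0:+→1 1:+→2 2:-→1 2:+→2 5:+→3 6:+→4 … peak 4.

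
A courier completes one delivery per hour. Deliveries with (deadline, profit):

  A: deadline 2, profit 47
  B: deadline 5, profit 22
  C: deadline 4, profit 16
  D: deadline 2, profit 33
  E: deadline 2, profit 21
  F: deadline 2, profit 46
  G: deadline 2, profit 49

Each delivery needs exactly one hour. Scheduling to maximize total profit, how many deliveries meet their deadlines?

Take jobs in profit order; each goes to the latest open slot no later than its deadline.
Profit order: G=49 A=47 F=46 D=33 B=22 E=21 C=16
Assign: G→slot 2, A→slot 1, F skipped, D skipped, B→slot 5, E skipped, C→slot 4.
Slots: [1:A] [2:G] [4:C] [5:B]
4 of 7 scheduled.

4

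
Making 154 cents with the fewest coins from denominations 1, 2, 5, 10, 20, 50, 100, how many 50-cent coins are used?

1

154 − 1×100→54 − 1×50→4 − 2×2→0
Count of 50: 1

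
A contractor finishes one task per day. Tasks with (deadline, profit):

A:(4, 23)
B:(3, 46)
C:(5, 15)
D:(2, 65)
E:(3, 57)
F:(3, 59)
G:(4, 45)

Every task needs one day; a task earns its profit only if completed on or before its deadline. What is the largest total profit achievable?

241

Sort by profit descending; place each in the latest free slot ≤ its deadline.
Profit order: D=65 F=59 E=57 B=46 G=45 A=23 C=15
Assign: D→slot 2, F→slot 3, E→slot 1, B skipped, G→slot 4, A skipped, C→slot 5.
Slots: [1:E] [2:D] [3:F] [4:G] [5:C]
Profit = 57 + 65 + 59 + 45 + 15 = 241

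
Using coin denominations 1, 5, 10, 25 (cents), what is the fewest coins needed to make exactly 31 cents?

3

Greedy: take as many of the largest coin as possible, then repeat with the remainder.
31 = 1×25 + 1×5 + 1×1
Total coins = 1 + 1 + 1 = 3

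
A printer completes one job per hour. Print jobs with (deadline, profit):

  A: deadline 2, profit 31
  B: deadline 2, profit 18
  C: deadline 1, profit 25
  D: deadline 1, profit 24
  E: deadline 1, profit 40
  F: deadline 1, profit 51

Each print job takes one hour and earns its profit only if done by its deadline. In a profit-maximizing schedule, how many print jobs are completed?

By profit: F(d1,51), E(d1,40), A(d2,31), C(d1,25), D(d1,24), B(d2,18)
F→slot 1; E skipped; A→slot 2; C skipped; D skipped; B skipped.
2 of 6 scheduled.

2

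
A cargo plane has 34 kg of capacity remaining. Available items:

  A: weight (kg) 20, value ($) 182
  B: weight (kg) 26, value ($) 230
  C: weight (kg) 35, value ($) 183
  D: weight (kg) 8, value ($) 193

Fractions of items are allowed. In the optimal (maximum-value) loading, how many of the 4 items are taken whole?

2

Greedy by value/weight ratio, highest first.
Order: D (193/8=24.12) > A (182/20=9.10) > B (230/26=8.85) > C (183/35=5.23)
Fill: take D (8 @ 193) → take A (20 @ 182) → take 6/26 of B → 53.08; 34/34 used.
2 item(s) taken whole; one partial (take 6/26 of B).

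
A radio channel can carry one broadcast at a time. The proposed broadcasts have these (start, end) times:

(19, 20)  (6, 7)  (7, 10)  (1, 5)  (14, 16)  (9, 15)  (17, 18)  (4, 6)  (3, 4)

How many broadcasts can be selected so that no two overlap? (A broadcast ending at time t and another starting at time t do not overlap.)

7

Greedy by earliest finish: after sorting by end time, pick each interval compatible with the last pick.
Sorted by end: (3,4)  (1,5)  (4,6)  (6,7)  (7,10)  (9,15)  (14,16)  (17,18)  (19,20)
take (3,4); take (4,6); take (6,7); take (7,10); skip (9,15); take (14,16); take (17,18); take (19,20).
Selected 7 broadcasts.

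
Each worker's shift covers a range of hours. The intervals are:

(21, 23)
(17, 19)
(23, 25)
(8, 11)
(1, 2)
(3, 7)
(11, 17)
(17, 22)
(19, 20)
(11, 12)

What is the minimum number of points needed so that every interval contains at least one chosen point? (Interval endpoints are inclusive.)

5

Process intervals by earliest right end; each time one isn't hit yet, stab at its right endpoint.
Sorted: [1,2] [3,7] [8,11] [11,12] [11,17] [17,19] [19,20] [17,22] [21,23] [23,25]
{[1,2]} hit by 2; {[3,7]} hit by 7; {[8,11],[11,12],[11,17]} hit by 11; {[17,19],[19,20],[17,22]} hit by 19; {[21,23],[23,25]} hit by 23.
Points: 2, 7, 11, 19, 23 (5 total).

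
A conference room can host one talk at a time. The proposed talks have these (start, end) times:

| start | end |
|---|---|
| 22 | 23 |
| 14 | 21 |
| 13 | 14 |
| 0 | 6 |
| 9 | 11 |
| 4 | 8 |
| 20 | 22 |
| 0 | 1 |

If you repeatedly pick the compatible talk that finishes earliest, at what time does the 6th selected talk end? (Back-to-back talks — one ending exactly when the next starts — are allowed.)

By end time: (0,1), (0,6), (4,8), (9,11), (13,14), (14,21), (20,22), (22,23).
Pick (0,1); next start ≥ 1 → (4,8); next start ≥ 8 → (9,11); next start ≥ 11 → (13,14); next start ≥ 14 → (14,21); next start ≥ 21 → (22,23).
Selected: (0,1) (4,8) (9,11) (13,14) (14,21) (22,23)

23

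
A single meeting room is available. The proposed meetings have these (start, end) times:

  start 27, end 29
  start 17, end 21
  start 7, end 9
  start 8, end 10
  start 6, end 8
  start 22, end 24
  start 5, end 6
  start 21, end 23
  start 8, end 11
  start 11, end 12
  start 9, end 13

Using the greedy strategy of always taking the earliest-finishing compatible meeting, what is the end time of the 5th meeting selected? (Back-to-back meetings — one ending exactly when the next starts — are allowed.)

Sort by end time and greedily take each interval whose start is ≥ the last chosen end.
By end time: (5,6), (6,8), (7,9), (8,10), (8,11), (11,12), (9,13), (17,21), (21,23), (22,24), (27,29).
Pick (5,6); next start ≥ 6 → (6,8); next start ≥ 8 → (8,10); next start ≥ 10 → (11,12); next start ≥ 12 → (17,21); next start ≥ 21 → (21,23); next start ≥ 23 → (27,29).
Selected: (5,6) (6,8) (8,10) (11,12) (17,21) (21,23) (27,29)

21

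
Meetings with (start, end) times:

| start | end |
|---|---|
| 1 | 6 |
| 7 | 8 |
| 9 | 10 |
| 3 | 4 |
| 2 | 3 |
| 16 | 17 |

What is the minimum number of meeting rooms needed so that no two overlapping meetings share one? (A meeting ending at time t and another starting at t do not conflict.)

The answer is the maximum number of intervals overlapping at any instant.
Events (time:±→running): 1:+→1 2:+→2 … peak 2.

2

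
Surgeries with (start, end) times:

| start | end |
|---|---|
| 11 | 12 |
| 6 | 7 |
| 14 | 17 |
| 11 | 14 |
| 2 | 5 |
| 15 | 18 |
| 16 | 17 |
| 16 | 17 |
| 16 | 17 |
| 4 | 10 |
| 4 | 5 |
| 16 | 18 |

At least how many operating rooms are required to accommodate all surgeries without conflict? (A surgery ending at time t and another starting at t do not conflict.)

6

starts: [2, 4, 4, 6, 11, 11, 14, 15, 16, 16, 16, 16]
ends:   [5, 5, 7, 10, 12, 14, 17, 17, 17, 17, 18, 18]
s2→1 s4→2 s4→3 e5→2 e5→1 s6→2 e7→1 e10→0 s11→1 s11→2 e12→1 e14→0 s14→1 s15→2 s16→3 s16→4 s16→5 s16→6  — peak 6.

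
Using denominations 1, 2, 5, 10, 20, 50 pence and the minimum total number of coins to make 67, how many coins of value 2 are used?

Use the largest denomination that fits, subtract, and repeat.
67 − 1×50→17 − 1×10→7 − 1×5→2 − 1×2→0
Count of 2: 1

1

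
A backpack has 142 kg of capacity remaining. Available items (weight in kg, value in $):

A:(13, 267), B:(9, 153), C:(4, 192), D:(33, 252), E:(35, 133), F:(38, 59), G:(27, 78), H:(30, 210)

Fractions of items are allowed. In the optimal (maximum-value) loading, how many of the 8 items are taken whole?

6

Sort by value per unit weight and fill in that order.
Ratios (sorted): C 48.00, A 20.54, B 17.00, D 7.64, H 7.00, E 3.80, G 2.89, F 1.55
take C (4 @ 192); take A (13 @ 267); take B (9 @ 153); take D (33 @ 252); take H (30 @ 210); take E (35 @ 133); take 18/27 of G → 52.00. Capacity used 142/142.
6 item(s) taken whole; one partial (take 18/27 of G).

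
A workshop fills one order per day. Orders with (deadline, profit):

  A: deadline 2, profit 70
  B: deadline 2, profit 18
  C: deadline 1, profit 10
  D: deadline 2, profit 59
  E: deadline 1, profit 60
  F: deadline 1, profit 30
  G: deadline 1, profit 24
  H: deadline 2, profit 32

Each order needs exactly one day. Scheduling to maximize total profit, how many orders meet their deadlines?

2

Profit order: A=70 E=60 D=59 H=32 F=30 G=24 B=18 C=10
Assign: A→slot 2, E→slot 1, D skipped, H skipped, F skipped, G skipped, B skipped, C skipped.
Slots: [1:E] [2:A]
2 of 8 scheduled.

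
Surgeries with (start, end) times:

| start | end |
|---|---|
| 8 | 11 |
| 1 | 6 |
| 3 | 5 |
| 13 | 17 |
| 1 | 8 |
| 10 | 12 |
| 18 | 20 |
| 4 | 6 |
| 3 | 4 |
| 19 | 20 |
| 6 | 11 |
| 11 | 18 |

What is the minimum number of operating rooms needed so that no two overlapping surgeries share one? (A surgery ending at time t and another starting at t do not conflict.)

The answer is the maximum number of intervals overlapping at any instant.
Events (time:±→running): 1:+→1 1:+→2 3:+→3 3:+→4 … peak 4.

4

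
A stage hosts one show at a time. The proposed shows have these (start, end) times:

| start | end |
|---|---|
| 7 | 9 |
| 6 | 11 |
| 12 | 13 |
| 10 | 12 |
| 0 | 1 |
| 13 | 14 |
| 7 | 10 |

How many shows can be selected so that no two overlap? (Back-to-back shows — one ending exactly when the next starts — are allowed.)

5

Sorted by end: (0,1)  (7,9)  (7,10)  (6,11)  (10,12)  (12,13)  (13,14)
take (0,1); take (7,9); take (10,12); take (12,13); take (13,14).
Selected 5 shows.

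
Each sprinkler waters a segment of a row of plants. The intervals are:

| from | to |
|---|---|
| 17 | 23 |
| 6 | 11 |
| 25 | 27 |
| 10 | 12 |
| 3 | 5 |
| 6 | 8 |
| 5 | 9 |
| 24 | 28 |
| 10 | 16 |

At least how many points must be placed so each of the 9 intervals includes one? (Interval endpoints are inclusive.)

Process intervals by earliest right end; each time one isn't hit yet, stab at its right endpoint.
Sorted: [3,5] [6,8] [5,9] [6,11] [10,12] [10,16] [17,23] [25,27] [24,28]
{[3,5]} hit by 5; {[6,8],[5,9],[6,11]} hit by 8; {[10,12],[10,16]} hit by 12; {[17,23]} hit by 23; {[25,27],[24,28]} hit by 27.
Points: 5, 8, 12, 23, 27 (5 total).

5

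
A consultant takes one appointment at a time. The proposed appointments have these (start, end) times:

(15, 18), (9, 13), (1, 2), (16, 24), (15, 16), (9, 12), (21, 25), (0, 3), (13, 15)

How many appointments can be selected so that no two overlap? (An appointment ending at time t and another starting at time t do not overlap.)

5

Sorted by end: (1,2)  (0,3)  (9,12)  (9,13)  (13,15)  (15,16)  (15,18)  (16,24)  (21,25)
take (1,2); take (9,12); take (13,15); take (15,16); skip (15,18); take (16,24); skip (21,25).
Selected 5 appointments.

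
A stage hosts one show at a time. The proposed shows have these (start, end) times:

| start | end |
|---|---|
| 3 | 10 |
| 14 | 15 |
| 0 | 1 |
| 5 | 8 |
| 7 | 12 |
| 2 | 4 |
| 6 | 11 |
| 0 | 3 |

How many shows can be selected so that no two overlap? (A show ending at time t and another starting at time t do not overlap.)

4

Greedy by earliest finish: after sorting by end time, pick each interval compatible with the last pick.
Sorted by end: (0,1)  (0,3)  (2,4)  (5,8)  (3,10)  (6,11)  (7,12)  (14,15)
take (0,1); take (2,4); take (5,8); skip (7,12); take (14,15).
Selected 4 shows.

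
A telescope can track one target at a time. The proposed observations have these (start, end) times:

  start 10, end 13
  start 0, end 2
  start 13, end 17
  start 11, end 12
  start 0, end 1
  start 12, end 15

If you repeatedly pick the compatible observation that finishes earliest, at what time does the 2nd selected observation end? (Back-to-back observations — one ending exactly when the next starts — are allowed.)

Greedy by earliest finish: after sorting by end time, pick each interval compatible with the last pick.
Sorted by end: (0,1)  (0,2)  (11,12)  (10,13)  (12,15)  (13,17)
take (0,1); take (11,12); take (12,15).
Selected: (0,1) (11,12) (12,15)

12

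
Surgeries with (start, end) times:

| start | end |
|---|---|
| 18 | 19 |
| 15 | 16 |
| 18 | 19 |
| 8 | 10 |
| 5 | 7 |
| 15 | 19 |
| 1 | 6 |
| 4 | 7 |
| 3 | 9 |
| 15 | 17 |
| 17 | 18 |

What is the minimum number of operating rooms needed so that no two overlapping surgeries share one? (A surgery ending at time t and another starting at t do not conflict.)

4

The answer is the maximum number of intervals overlapping at any instant.
starts: [1, 3, 4, 5, 8, 15, 15, 15, 17, 18, 18]
ends:   [6, 7, 7, 9, 10, 16, 17, 18, 19, 19, 19]
s1→1 s3→2 s4→3 s5→4  — peak 4.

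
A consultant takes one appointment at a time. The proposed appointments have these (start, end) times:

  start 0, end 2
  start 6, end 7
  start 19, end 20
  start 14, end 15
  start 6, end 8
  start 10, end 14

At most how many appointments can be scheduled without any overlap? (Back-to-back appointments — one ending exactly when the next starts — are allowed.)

5

Order by finish time; keep every interval that doesn't clash with the previous kept one.
Sorted by end: (0,2)  (6,7)  (6,8)  (10,14)  (14,15)  (19,20)
take (0,2); take (6,7); take (10,14); take (14,15); take (19,20).
Selected 5 appointments.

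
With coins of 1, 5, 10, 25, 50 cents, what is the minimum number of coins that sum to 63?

5

Greedy: take as many of the largest coin as possible, then repeat with the remainder.
63 = 1×50 + 1×10 + 3×1
Total coins = 1 + 1 + 3 = 5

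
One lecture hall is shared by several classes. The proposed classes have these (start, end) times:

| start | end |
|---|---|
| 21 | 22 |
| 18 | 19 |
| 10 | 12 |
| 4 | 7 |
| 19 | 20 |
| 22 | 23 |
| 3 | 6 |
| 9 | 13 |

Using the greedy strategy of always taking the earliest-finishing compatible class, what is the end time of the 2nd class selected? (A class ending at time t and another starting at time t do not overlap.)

12

Order by finish time; keep every interval that doesn't clash with the previous kept one.
Sorted by end: (3,6)  (4,7)  (10,12)  (9,13)  (18,19)  (19,20)  (21,22)  (22,23)
take (3,6); take (10,12); take (18,19); take (19,20); take (21,22); take (22,23).
Selected: (3,6) (10,12) (18,19) (19,20) (21,22) (22,23)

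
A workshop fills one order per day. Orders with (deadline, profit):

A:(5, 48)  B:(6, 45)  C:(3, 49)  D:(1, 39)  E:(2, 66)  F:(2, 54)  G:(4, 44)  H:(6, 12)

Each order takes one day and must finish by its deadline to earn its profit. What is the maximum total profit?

306

By profit: E(d2,66), F(d2,54), C(d3,49), A(d5,48), B(d6,45), G(d4,44), D(d1,39), H(d6,12)
E→slot 2; F→slot 1; C→slot 3; A→slot 5; B→slot 6; G→slot 4; D skipped; H skipped.
Profit = 54 + 66 + 49 + 44 + 48 + 45 = 306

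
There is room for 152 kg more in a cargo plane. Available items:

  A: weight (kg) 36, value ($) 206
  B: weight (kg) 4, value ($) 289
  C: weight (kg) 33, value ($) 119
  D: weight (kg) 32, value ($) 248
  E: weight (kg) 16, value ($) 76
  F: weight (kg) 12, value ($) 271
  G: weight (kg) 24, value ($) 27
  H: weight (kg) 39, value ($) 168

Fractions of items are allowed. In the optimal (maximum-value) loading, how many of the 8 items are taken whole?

6

Ratios (sorted): B 72.25, F 22.58, D 7.75, A 5.72, E 4.75, H 4.31, C 3.61, G 1.12
take B (4 @ 289); take F (12 @ 271); take D (32 @ 248); take A (36 @ 206); take E (16 @ 76); take H (39 @ 168); take 13/33 of C → 46.88. Capacity used 152/152.
6 item(s) taken whole; one partial (take 13/33 of C).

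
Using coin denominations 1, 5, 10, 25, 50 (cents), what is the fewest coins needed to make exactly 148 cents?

148 − 2×50→48 − 1×25→23 − 2×10→3 − 3×1→0
Total coins = 2 + 1 + 2 + 3 = 8

8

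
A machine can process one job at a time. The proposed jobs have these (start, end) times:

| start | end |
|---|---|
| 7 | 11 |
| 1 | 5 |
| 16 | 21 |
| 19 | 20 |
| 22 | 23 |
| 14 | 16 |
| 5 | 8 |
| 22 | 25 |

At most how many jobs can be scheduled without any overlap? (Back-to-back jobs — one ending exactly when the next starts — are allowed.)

5

By end time: (1,5), (5,8), (7,11), (14,16), (19,20), (16,21), (22,23), (22,25).
Pick (1,5); next start ≥ 5 → (5,8); next start ≥ 8 → (14,16); next start ≥ 16 → (19,20); next start ≥ 20 → (22,23).
Selected 5 jobs.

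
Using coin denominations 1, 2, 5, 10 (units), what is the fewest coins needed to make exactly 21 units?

Use the largest denomination that fits, subtract, and repeat.
21 = 2×10 + 1×1
Total coins = 2 + 1 = 3

3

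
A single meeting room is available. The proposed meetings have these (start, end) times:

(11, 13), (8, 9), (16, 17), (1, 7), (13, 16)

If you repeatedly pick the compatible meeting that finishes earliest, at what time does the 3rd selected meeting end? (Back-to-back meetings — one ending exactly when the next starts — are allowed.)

Sort by end time and greedily take each interval whose start is ≥ the last chosen end.
By end time: (1,7), (8,9), (11,13), (13,16), (16,17).
Pick (1,7); next start ≥ 7 → (8,9); next start ≥ 9 → (11,13); next start ≥ 13 → (13,16); next start ≥ 16 → (16,17).
Selected: (1,7) (8,9) (11,13) (13,16) (16,17)

13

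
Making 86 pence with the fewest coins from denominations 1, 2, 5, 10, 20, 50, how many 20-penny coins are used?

1

Greedy: take as many of the largest coin as possible, then repeat with the remainder.
86 − 1×50→36 − 1×20→16 − 1×10→6 − 1×5→1 − 1×1→0
Count of 20: 1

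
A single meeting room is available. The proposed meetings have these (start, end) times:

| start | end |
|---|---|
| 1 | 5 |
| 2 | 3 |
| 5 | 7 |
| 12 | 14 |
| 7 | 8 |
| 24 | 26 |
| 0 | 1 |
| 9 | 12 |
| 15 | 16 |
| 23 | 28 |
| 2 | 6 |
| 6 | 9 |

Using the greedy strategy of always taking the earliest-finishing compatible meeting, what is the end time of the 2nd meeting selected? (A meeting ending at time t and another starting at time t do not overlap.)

3

Sorted by end: (0,1)  (2,3)  (1,5)  (2,6)  (5,7)  (7,8)  (6,9)  (9,12)  (12,14)  (15,16)  (24,26)  (23,28)
take (0,1); take (2,3); skip (1,5); skip (2,6); take (5,7); take (7,8); skip (6,9); take (9,12); take (12,14); take (15,16); take (24,26); skip (23,28).
Selected: (0,1) (2,3) (5,7) (7,8) (9,12) (12,14) (15,16) (24,26)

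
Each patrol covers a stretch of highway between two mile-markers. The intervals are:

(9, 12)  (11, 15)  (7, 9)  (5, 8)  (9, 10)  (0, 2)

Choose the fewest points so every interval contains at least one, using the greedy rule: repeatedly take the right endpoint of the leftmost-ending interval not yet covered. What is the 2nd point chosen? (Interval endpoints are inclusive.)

By right end: [0,2]  [5,8]  [7,9]  [9,10]  [9,12]  [11,15]
[0,2] uncovered → point at 2; [5,8] uncovered → point at 8; [9,10] uncovered → point at 10; [11,15] uncovered → point at 15.
Points: 2, 8, 10, 15 (4 total).

8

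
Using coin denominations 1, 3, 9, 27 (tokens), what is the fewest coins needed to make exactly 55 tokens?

3

Use the largest denomination that fits, subtract, and repeat.
55 − 2×27→1 − 1×1→0
Total coins = 2 + 1 = 3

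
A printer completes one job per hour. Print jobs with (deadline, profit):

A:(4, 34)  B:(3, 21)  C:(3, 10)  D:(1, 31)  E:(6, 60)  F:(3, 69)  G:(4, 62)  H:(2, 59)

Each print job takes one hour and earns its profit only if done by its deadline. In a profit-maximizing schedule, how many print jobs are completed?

Profit order: F=69 G=62 E=60 H=59 A=34 D=31 B=21 C=10
Assign: F→slot 3, G→slot 4, E→slot 6, H→slot 2, A→slot 1, D skipped, B skipped, C skipped.
Slots: [1:A] [2:H] [3:F] [4:G] [6:E]
5 of 8 scheduled.

5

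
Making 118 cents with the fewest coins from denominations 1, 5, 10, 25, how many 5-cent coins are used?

1

118 − 4×25→18 − 1×10→8 − 1×5→3 − 3×1→0
Count of 5: 1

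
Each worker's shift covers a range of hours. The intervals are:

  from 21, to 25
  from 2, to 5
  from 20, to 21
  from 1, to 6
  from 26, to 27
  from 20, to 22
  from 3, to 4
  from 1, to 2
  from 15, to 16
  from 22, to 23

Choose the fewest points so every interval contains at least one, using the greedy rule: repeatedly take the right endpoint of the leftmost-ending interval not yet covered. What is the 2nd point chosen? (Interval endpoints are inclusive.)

4

Sort by right endpoint; whenever an interval is uncovered, place a point at its right end.
By right end: [1,2]  [3,4]  [2,5]  [1,6]  [15,16]  [20,21]  [20,22]  [22,23]  [21,25]  [26,27]
[1,2] uncovered → point at 2; [3,4] uncovered → point at 4; [15,16] uncovered → point at 16; [20,21] uncovered → point at 21; [22,23] uncovered → point at 23; [26,27] uncovered → point at 27.
Points: 2, 4, 16, 21, 23, 27 (6 total).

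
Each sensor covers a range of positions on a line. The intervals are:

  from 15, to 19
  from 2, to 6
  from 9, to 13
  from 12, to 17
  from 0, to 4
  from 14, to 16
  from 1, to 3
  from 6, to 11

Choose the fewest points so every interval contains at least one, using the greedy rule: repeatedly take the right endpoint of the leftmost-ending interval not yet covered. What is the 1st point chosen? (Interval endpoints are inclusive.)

3

Process intervals by earliest right end; each time one isn't hit yet, stab at its right endpoint.
By right end: [1,3]  [0,4]  [2,6]  [6,11]  [9,13]  [14,16]  [12,17]  [15,19]
[1,3] uncovered → point at 3; [6,11] uncovered → point at 11; [14,16] uncovered → point at 16.
Points: 3, 11, 16 (3 total).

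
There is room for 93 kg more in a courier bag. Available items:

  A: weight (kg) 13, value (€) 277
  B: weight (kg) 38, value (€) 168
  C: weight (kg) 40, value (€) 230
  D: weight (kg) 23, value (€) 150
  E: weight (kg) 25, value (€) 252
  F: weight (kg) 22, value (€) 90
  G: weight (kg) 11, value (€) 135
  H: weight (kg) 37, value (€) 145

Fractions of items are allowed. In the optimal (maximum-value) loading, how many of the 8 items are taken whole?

Order: A (277/13=21.31) > G (135/11=12.27) > E (252/25=10.08) > D (150/23=6.52) > C (230/40=5.75) > B (168/38=4.42) > F (90/22=4.09) > H (145/37=3.92)
Fill: take A (13 @ 277) → take G (11 @ 135) → take E (25 @ 252) → take D (23 @ 150) → take 21/40 of C → 120.75; 93/93 used.
4 item(s) taken whole; one partial (take 21/40 of C).

4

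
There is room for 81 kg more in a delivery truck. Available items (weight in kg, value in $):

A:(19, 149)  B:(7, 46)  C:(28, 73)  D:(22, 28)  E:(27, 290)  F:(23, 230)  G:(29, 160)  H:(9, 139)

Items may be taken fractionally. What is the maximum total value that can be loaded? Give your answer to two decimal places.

Ratios (sorted): H 15.44, E 10.74, F 10.00, A 7.84, B 6.57, G 5.52, C 2.61, D 1.27
take H (9 @ 139); take E (27 @ 290); take F (23 @ 230); take A (19 @ 149); take 3/7 of B → 19.71. Capacity used 81/81.
Total value = 827.71

827.71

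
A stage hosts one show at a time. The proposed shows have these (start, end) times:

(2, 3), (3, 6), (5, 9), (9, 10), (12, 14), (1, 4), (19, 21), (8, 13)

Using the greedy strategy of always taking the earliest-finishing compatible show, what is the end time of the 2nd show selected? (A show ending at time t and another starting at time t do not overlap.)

6

Order by finish time; keep every interval that doesn't clash with the previous kept one.
Sorted by end: (2,3)  (1,4)  (3,6)  (5,9)  (9,10)  (8,13)  (12,14)  (19,21)
take (2,3); take (3,6); skip (5,9); take (9,10); take (12,14); take (19,21).
Selected: (2,3) (3,6) (9,10) (12,14) (19,21)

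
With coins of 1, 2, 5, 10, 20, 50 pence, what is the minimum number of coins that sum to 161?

5

161 = 3×50 + 1×10 + 1×1
Total coins = 3 + 1 + 1 = 5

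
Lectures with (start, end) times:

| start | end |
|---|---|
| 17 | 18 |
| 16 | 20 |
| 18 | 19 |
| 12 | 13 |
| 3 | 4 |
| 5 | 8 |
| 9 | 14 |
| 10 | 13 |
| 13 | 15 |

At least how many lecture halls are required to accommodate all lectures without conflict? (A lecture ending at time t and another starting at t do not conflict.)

Count concurrent intervals with a sweep; the peak is the room count.
starts: [3, 5, 9, 10, 12, 13, 16, 17, 18]
ends:   [4, 8, 13, 13, 14, 15, 18, 19, 20]
s3→1 e4→0 s5→1 e8→0 s9→1 s10→2 s12→3  — peak 3.

3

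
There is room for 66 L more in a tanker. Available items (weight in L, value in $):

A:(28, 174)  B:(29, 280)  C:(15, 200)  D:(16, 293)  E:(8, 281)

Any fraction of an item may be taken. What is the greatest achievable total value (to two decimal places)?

Greedy by value/weight ratio, highest first.
Order: E (281/8=35.12) > D (293/16=18.31) > C (200/15=13.33) > B (280/29=9.66) > A (174/28=6.21)
Fill: take E (8 @ 281) → take D (16 @ 293) → take C (15 @ 200) → take 27/29 of B → 260.69; 66/66 used.
Total value = 1034.69

1034.69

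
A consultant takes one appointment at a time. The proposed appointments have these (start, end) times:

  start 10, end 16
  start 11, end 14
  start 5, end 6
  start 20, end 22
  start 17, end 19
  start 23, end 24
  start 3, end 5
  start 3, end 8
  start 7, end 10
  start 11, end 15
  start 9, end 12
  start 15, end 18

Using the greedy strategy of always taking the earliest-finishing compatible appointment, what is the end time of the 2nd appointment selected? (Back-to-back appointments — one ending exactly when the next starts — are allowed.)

6

Greedy by earliest finish: after sorting by end time, pick each interval compatible with the last pick.
Sorted by end: (3,5)  (5,6)  (3,8)  (7,10)  (9,12)  (11,14)  (11,15)  (10,16)  (15,18)  (17,19)  (20,22)  (23,24)
take (3,5); take (5,6); take (7,10); skip (9,12); take (11,14); skip (11,15); skip (10,16); take (15,18); take (20,22); take (23,24).
Selected: (3,5) (5,6) (7,10) (11,14) (15,18) (20,22) (23,24)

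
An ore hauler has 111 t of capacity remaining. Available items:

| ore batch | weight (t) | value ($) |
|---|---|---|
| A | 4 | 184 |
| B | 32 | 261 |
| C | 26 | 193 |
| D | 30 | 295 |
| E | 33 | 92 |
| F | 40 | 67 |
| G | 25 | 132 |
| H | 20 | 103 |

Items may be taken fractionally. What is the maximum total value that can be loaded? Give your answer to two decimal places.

Greedy by value/weight ratio, highest first.
Ratios (sorted): A 46.00, D 9.83, B 8.16, C 7.42, G 5.28, H 5.15, E 2.79, F 1.68
take A (4 @ 184); take D (30 @ 295); take B (32 @ 261); take C (26 @ 193); take 19/25 of G → 100.32. Capacity used 111/111.
Total value = 1033.32

1033.32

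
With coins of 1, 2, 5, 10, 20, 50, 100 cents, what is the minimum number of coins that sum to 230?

4

Greedy: take as many of the largest coin as possible, then repeat with the remainder.
230 = 2×100 + 1×20 + 1×10
Total coins = 2 + 1 + 1 = 4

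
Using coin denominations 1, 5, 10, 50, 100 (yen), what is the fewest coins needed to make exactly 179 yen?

179 − 1×100→79 − 1×50→29 − 2×10→9 − 1×5→4 − 4×1→0
Total coins = 1 + 1 + 2 + 1 + 4 = 9

9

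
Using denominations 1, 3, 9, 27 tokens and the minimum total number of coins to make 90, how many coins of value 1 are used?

90 = 3×27 + 1×9
Count of 1: 0

0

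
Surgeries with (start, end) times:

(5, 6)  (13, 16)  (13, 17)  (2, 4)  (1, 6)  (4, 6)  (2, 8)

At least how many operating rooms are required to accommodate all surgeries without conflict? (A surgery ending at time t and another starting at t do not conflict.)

4

The answer is the maximum number of intervals overlapping at any instant.
Events (time:±→running): 1:+→1 2:+→2 2:+→3 4:-→2 4:+→3 5:+→4 … peak 4.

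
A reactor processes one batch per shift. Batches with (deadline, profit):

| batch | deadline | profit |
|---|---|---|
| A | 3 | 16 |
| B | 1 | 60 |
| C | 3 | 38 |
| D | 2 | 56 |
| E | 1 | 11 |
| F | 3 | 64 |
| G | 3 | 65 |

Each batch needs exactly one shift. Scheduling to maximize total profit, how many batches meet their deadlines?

Take jobs in profit order; each goes to the latest open slot no later than its deadline.
Profit order: G=65 F=64 B=60 D=56 C=38 A=16 E=11
Assign: G→slot 3, F→slot 2, B→slot 1, D skipped, C skipped, A skipped, E skipped.
Slots: [1:B] [2:F] [3:G]
3 of 7 scheduled.

3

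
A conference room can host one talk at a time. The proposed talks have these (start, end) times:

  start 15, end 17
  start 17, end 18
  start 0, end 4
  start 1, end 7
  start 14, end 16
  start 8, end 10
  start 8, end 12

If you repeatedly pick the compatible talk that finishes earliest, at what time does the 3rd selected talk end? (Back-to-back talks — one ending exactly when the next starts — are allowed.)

Sort by end time and greedily take each interval whose start is ≥ the last chosen end.
By end time: (0,4), (1,7), (8,10), (8,12), (14,16), (15,17), (17,18).
Pick (0,4); next start ≥ 4 → (8,10); next start ≥ 10 → (14,16); next start ≥ 16 → (17,18).
Selected: (0,4) (8,10) (14,16) (17,18)

16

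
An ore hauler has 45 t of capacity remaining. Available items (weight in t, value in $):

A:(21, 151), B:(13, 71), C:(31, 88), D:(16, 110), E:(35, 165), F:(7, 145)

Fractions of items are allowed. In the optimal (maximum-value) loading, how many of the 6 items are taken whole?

Sort by value per unit weight and fill in that order.
Ratios (sorted): F 20.71, A 7.19, D 6.88, B 5.46, E 4.71, C 2.84
take F (7 @ 145); take A (21 @ 151); take D (16 @ 110); take 1/13 of B → 5.46. Capacity used 45/45.
3 item(s) taken whole; one partial (take 1/13 of B).

3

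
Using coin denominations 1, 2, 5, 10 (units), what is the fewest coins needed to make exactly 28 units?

28 − 2×10→8 − 1×5→3 − 1×2→1 − 1×1→0
Total coins = 2 + 1 + 1 + 1 = 5

5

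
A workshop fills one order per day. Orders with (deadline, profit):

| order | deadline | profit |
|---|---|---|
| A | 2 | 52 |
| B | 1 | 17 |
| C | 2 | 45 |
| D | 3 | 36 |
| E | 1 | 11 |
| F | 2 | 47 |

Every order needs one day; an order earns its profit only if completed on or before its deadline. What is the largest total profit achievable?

Sort by profit descending; place each in the latest free slot ≤ its deadline.
By profit: A(d2,52), F(d2,47), C(d2,45), D(d3,36), B(d1,17), E(d1,11)
A→slot 2; F→slot 1; C skipped; D→slot 3; B skipped; E skipped.
Profit = 47 + 52 + 36 = 135

135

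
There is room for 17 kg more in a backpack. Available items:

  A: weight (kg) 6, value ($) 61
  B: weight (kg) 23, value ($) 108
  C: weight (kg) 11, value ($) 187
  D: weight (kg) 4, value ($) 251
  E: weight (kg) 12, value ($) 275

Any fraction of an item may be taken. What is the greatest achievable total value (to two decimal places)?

Sort by value per unit weight and fill in that order.
Order: D (251/4=62.75) > E (275/12=22.92) > C (187/11=17.00) > A (61/6=10.17) > B (108/23=4.70)
Fill: take D (4 @ 251) → take E (12 @ 275) → take 1/11 of C → 17.00; 17/17 used.
Total value = 543.00

543.00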